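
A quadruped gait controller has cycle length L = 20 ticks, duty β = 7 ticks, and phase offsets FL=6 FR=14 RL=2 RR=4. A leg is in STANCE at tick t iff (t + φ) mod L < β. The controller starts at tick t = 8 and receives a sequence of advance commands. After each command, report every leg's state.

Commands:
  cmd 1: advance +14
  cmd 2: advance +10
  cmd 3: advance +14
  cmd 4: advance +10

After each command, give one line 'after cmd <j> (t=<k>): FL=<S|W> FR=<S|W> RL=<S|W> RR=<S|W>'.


start t=8: FL=W FR=S RL=W RR=W
cmd 1: advance +14 → t=22, phase=(8,16,4,6) → FL=W FR=W RL=S RR=S
cmd 2: advance +10 → t=32, phase=(18,6,14,16) → FL=W FR=S RL=W RR=W
cmd 3: advance +14 → t=46, phase=(12,0,8,10) → FL=W FR=S RL=W RR=W
cmd 4: advance +10 → t=56, phase=(2,10,18,0) → FL=S FR=W RL=W RR=S

after cmd 1 (t=22): FL=W FR=W RL=S RR=S
after cmd 2 (t=32): FL=W FR=S RL=W RR=W
after cmd 3 (t=46): FL=W FR=S RL=W RR=W
after cmd 4 (t=56): FL=S FR=W RL=W RR=S


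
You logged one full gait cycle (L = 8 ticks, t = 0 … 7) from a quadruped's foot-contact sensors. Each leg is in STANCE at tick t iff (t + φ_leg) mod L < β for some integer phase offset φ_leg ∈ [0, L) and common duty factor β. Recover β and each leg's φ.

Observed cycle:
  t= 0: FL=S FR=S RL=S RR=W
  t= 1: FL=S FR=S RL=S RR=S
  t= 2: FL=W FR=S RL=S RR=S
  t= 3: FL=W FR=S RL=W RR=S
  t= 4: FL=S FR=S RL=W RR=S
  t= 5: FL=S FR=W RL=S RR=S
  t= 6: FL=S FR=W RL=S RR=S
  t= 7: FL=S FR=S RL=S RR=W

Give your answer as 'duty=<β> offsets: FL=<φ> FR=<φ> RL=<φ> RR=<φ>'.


duty=6 offsets: FL=4 FR=1 RL=3 RR=7

duty β = stance ticks per leg = 6
FL: stance ticks = 6; W→S at t=4 → φ=4
FR: stance ticks = 6; W→S at t=7 → φ=1
RL: stance ticks = 6; W→S at t=5 → φ=3
RR: stance ticks = 6; W→S at t=1 → φ=7


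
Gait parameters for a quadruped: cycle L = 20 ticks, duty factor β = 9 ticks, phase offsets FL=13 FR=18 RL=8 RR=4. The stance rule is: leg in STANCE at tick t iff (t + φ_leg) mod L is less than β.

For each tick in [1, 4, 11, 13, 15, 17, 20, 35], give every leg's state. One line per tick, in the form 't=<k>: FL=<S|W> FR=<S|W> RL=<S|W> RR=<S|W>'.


t=1: FL=W FR=W RL=W RR=S
t=4: FL=W FR=S RL=W RR=S
t=11: FL=S FR=W RL=W RR=W
t=13: FL=S FR=W RL=S RR=W
t=15: FL=S FR=W RL=S RR=W
t=17: FL=W FR=W RL=S RR=S
t=20: FL=W FR=W RL=S RR=S
t=35: FL=S FR=W RL=S RR=W

t=1: phase=(14,19,9,5) vs β=9 → FL=W FR=W RL=W RR=S
t=4: phase=(17,2,12,8) vs β=9 → FL=W FR=S RL=W RR=S
t=11: phase=(4,9,19,15) vs β=9 → FL=S FR=W RL=W RR=W
t=13: phase=(6,11,1,17) vs β=9 → FL=S FR=W RL=S RR=W
t=15: phase=(8,13,3,19) vs β=9 → FL=S FR=W RL=S RR=W
t=17: phase=(10,15,5,1) vs β=9 → FL=W FR=W RL=S RR=S
t=20: phase=(13,18,8,4) vs β=9 → FL=W FR=W RL=S RR=S
t=35: phase=(8,13,3,19) vs β=9 → FL=S FR=W RL=S RR=W


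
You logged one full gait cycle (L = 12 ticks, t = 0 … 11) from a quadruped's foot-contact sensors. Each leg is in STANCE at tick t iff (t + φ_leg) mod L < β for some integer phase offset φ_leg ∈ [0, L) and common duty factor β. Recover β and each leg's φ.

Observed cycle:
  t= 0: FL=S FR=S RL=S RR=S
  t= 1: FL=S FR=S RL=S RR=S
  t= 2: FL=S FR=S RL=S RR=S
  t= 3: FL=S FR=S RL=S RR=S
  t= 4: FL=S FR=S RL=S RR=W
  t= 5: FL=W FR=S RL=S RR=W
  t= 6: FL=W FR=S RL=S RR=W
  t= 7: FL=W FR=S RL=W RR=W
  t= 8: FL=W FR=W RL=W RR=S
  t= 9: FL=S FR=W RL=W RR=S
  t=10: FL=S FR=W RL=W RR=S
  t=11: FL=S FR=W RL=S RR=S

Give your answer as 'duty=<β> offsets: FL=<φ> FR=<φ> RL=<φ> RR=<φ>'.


duty=8 offsets: FL=3 FR=0 RL=1 RR=4

duty β = stance ticks per leg = 8
FL: stance ticks = 8; W→S at t=9 → φ=3
FR: stance ticks = 8; W→S at t=0 → φ=0
RL: stance ticks = 8; W→S at t=11 → φ=1
RR: stance ticks = 8; W→S at t=8 → φ=4


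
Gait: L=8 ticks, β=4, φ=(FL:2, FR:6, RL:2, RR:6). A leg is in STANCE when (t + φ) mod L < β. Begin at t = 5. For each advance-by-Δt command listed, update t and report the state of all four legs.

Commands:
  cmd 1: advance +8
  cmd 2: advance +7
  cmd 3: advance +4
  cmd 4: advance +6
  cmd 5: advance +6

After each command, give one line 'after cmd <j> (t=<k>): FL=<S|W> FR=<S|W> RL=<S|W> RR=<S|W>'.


start t=5: FL=W FR=S RL=W RR=S
cmd 1: advance +8 → t=13, phase=(7,3,7,3) → FL=W FR=S RL=W RR=S
cmd 2: advance +7 → t=20, phase=(6,2,6,2) → FL=W FR=S RL=W RR=S
cmd 3: advance +4 → t=24, phase=(2,6,2,6) → FL=S FR=W RL=S RR=W
cmd 4: advance +6 → t=30, phase=(0,4,0,4) → FL=S FR=W RL=S RR=W
cmd 5: advance +6 → t=36, phase=(6,2,6,2) → FL=W FR=S RL=W RR=S

after cmd 1 (t=13): FL=W FR=S RL=W RR=S
after cmd 2 (t=20): FL=W FR=S RL=W RR=S
after cmd 3 (t=24): FL=S FR=W RL=S RR=W
after cmd 4 (t=30): FL=S FR=W RL=S RR=W
after cmd 5 (t=36): FL=W FR=S RL=W RR=S


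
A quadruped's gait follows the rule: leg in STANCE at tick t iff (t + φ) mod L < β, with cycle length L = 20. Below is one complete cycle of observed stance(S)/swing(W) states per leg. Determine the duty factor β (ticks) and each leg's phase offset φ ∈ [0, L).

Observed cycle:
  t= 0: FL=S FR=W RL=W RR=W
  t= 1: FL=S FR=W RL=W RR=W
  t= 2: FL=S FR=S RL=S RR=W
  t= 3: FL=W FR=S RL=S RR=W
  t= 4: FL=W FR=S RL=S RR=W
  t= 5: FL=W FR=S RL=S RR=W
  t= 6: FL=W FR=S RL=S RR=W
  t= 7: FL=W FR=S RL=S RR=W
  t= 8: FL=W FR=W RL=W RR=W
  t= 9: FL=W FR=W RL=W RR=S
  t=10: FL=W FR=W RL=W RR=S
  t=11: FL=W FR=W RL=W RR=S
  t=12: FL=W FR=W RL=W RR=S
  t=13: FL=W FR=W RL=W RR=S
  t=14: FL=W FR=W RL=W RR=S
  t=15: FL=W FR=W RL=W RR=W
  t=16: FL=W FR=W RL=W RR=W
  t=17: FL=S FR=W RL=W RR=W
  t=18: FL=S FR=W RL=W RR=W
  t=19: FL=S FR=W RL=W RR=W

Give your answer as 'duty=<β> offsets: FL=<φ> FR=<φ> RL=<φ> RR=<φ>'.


duty=6 offsets: FL=3 FR=18 RL=18 RR=11

duty β = stance ticks per leg = 6
FL: stance ticks = 6; W→S at t=17 → φ=3
FR: stance ticks = 6; W→S at t=2 → φ=18
RL: stance ticks = 6; W→S at t=2 → φ=18
RR: stance ticks = 6; W→S at t=9 → φ=11


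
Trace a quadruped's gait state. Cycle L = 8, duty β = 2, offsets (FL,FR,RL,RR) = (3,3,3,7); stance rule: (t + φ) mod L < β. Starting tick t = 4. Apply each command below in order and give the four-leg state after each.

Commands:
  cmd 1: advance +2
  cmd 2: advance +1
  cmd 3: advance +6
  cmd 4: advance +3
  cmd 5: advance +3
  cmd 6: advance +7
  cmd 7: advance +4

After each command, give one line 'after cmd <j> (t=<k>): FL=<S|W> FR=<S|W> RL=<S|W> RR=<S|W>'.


start t=4: FL=W FR=W RL=W RR=W
cmd 1: advance +2 → t=6, phase=(1,1,1,5) → FL=S FR=S RL=S RR=W
cmd 2: advance +1 → t=7, phase=(2,2,2,6) → FL=W FR=W RL=W RR=W
cmd 3: advance +6 → t=13, phase=(0,0,0,4) → FL=S FR=S RL=S RR=W
cmd 4: advance +3 → t=16, phase=(3,3,3,7) → FL=W FR=W RL=W RR=W
cmd 5: advance +3 → t=19, phase=(6,6,6,2) → FL=W FR=W RL=W RR=W
cmd 6: advance +7 → t=26, phase=(5,5,5,1) → FL=W FR=W RL=W RR=S
cmd 7: advance +4 → t=30, phase=(1,1,1,5) → FL=S FR=S RL=S RR=W

after cmd 1 (t=6): FL=S FR=S RL=S RR=W
after cmd 2 (t=7): FL=W FR=W RL=W RR=W
after cmd 3 (t=13): FL=S FR=S RL=S RR=W
after cmd 4 (t=16): FL=W FR=W RL=W RR=W
after cmd 5 (t=19): FL=W FR=W RL=W RR=W
after cmd 6 (t=26): FL=W FR=W RL=W RR=S
after cmd 7 (t=30): FL=S FR=S RL=S RR=W


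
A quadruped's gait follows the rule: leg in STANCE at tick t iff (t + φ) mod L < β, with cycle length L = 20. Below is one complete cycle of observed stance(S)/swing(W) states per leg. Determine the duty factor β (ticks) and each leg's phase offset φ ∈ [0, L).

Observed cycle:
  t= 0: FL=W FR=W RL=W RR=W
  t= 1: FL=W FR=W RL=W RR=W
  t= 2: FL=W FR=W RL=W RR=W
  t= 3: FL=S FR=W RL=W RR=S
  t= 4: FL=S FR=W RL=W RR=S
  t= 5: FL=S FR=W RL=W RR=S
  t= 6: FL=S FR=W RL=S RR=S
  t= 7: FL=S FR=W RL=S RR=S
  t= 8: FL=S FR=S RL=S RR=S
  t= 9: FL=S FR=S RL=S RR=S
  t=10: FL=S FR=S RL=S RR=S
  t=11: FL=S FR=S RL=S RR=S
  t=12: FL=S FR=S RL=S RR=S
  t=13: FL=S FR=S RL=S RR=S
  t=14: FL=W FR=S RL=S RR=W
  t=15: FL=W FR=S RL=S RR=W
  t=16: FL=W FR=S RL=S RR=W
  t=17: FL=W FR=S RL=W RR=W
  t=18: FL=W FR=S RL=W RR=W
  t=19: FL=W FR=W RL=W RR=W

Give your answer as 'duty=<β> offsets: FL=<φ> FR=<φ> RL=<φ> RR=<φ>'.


duty=11 offsets: FL=17 FR=12 RL=14 RR=17

duty β = stance ticks per leg = 11
FL: stance ticks = 11; W→S at t=3 → φ=17
FR: stance ticks = 11; W→S at t=8 → φ=12
RL: stance ticks = 11; W→S at t=6 → φ=14
RR: stance ticks = 11; W→S at t=3 → φ=17


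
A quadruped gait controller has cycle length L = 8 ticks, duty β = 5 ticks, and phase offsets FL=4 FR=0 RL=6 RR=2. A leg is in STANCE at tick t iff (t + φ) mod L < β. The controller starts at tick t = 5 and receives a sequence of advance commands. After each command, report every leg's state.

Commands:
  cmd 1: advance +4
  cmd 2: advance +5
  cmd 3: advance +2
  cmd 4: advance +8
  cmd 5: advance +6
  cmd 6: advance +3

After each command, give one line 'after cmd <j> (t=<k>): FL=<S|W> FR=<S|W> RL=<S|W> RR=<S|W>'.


start t=5: FL=S FR=W RL=S RR=W
cmd 1: advance +4 → t=9, phase=(5,1,7,3) → FL=W FR=S RL=W RR=S
cmd 2: advance +5 → t=14, phase=(2,6,4,0) → FL=S FR=W RL=S RR=S
cmd 3: advance +2 → t=16, phase=(4,0,6,2) → FL=S FR=S RL=W RR=S
cmd 4: advance +8 → t=24, phase=(4,0,6,2) → FL=S FR=S RL=W RR=S
cmd 5: advance +6 → t=30, phase=(2,6,4,0) → FL=S FR=W RL=S RR=S
cmd 6: advance +3 → t=33, phase=(5,1,7,3) → FL=W FR=S RL=W RR=S

after cmd 1 (t=9): FL=W FR=S RL=W RR=S
after cmd 2 (t=14): FL=S FR=W RL=S RR=S
after cmd 3 (t=16): FL=S FR=S RL=W RR=S
after cmd 4 (t=24): FL=S FR=S RL=W RR=S
after cmd 5 (t=30): FL=S FR=W RL=S RR=S
after cmd 6 (t=33): FL=W FR=S RL=W RR=S


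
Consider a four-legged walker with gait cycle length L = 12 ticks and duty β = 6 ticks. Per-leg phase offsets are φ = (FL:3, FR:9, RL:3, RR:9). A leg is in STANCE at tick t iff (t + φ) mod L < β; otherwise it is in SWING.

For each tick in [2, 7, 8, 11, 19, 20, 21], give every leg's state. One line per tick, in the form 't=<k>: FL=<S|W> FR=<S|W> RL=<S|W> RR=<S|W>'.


t=2: phase=(5,11,5,11) vs β=6 → FL=S FR=W RL=S RR=W
t=7: phase=(10,4,10,4) vs β=6 → FL=W FR=S RL=W RR=S
t=8: phase=(11,5,11,5) vs β=6 → FL=W FR=S RL=W RR=S
t=11: phase=(2,8,2,8) vs β=6 → FL=S FR=W RL=S RR=W
t=19: phase=(10,4,10,4) vs β=6 → FL=W FR=S RL=W RR=S
t=20: phase=(11,5,11,5) vs β=6 → FL=W FR=S RL=W RR=S
t=21: phase=(0,6,0,6) vs β=6 → FL=S FR=W RL=S RR=W

t=2: FL=S FR=W RL=S RR=W
t=7: FL=W FR=S RL=W RR=S
t=8: FL=W FR=S RL=W RR=S
t=11: FL=S FR=W RL=S RR=W
t=19: FL=W FR=S RL=W RR=S
t=20: FL=W FR=S RL=W RR=S
t=21: FL=S FR=W RL=S RR=W


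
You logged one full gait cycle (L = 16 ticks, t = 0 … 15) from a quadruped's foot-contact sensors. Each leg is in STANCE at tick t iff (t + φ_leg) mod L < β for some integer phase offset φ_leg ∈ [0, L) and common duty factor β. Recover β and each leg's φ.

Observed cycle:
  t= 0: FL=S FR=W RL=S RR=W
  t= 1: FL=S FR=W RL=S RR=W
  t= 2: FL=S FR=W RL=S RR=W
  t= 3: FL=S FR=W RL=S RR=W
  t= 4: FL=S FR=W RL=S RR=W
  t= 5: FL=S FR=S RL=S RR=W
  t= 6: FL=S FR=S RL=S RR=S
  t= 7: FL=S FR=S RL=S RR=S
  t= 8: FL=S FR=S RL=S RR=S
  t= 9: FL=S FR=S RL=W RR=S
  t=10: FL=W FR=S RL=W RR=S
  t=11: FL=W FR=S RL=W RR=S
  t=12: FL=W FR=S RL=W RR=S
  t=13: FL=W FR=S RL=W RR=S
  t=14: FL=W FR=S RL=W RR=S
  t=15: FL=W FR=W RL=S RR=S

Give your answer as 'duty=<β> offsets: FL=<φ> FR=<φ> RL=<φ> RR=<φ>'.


duty=10 offsets: FL=0 FR=11 RL=1 RR=10

duty β = stance ticks per leg = 10
FL: stance ticks = 10; W→S at t=0 → φ=0
FR: stance ticks = 10; W→S at t=5 → φ=11
RL: stance ticks = 10; W→S at t=15 → φ=1
RR: stance ticks = 10; W→S at t=6 → φ=10


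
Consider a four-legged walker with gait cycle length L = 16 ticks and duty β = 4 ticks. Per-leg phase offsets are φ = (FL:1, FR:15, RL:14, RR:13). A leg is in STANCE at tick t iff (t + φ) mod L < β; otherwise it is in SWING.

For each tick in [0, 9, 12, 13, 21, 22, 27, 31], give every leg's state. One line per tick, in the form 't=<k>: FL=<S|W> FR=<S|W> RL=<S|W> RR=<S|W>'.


t=0: FL=S FR=W RL=W RR=W
t=9: FL=W FR=W RL=W RR=W
t=12: FL=W FR=W RL=W RR=W
t=13: FL=W FR=W RL=W RR=W
t=21: FL=W FR=W RL=S RR=S
t=22: FL=W FR=W RL=W RR=S
t=27: FL=W FR=W RL=W RR=W
t=31: FL=S FR=W RL=W RR=W

t=0: phase=(1,15,14,13) vs β=4 → FL=S FR=W RL=W RR=W
t=9: phase=(10,8,7,6) vs β=4 → FL=W FR=W RL=W RR=W
t=12: phase=(13,11,10,9) vs β=4 → FL=W FR=W RL=W RR=W
t=13: phase=(14,12,11,10) vs β=4 → FL=W FR=W RL=W RR=W
t=21: phase=(6,4,3,2) vs β=4 → FL=W FR=W RL=S RR=S
t=22: phase=(7,5,4,3) vs β=4 → FL=W FR=W RL=W RR=S
t=27: phase=(12,10,9,8) vs β=4 → FL=W FR=W RL=W RR=W
t=31: phase=(0,14,13,12) vs β=4 → FL=S FR=W RL=W RR=W


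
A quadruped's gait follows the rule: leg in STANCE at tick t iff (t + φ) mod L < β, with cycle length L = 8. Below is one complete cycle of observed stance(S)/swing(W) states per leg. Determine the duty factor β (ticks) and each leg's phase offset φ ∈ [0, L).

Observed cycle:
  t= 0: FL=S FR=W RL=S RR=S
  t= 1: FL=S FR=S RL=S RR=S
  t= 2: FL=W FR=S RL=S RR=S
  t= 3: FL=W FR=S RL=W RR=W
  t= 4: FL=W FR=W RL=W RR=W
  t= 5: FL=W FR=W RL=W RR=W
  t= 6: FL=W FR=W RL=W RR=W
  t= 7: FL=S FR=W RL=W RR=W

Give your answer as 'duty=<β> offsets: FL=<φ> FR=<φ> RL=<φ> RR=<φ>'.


duty β = stance ticks per leg = 3
FL: stance ticks = 3; W→S at t=7 → φ=1
FR: stance ticks = 3; W→S at t=1 → φ=7
RL: stance ticks = 3; W→S at t=0 → φ=0
RR: stance ticks = 3; W→S at t=0 → φ=0

duty=3 offsets: FL=1 FR=7 RL=0 RR=0


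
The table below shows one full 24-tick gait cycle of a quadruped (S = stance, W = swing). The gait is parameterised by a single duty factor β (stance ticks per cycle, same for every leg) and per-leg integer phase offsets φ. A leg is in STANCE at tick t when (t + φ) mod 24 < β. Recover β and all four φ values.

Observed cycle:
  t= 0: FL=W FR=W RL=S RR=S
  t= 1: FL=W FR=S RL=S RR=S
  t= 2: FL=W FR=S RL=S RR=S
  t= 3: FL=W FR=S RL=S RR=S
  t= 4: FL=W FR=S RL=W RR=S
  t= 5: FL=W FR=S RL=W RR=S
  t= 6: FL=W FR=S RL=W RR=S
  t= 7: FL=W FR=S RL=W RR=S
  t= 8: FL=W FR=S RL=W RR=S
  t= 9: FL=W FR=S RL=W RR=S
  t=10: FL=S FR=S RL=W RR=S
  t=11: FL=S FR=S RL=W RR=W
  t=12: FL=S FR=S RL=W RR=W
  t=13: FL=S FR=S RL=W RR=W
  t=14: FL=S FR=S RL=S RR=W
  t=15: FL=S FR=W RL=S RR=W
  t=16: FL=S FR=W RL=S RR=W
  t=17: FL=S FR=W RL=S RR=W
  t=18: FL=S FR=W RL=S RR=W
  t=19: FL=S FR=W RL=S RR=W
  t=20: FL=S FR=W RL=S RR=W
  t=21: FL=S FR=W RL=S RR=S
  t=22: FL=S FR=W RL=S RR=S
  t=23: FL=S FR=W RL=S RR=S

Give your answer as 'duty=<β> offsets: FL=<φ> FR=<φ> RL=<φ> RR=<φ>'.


duty β = stance ticks per leg = 14
FL: stance ticks = 14; W→S at t=10 → φ=14
FR: stance ticks = 14; W→S at t=1 → φ=23
RL: stance ticks = 14; W→S at t=14 → φ=10
RR: stance ticks = 14; W→S at t=21 → φ=3

duty=14 offsets: FL=14 FR=23 RL=10 RR=3


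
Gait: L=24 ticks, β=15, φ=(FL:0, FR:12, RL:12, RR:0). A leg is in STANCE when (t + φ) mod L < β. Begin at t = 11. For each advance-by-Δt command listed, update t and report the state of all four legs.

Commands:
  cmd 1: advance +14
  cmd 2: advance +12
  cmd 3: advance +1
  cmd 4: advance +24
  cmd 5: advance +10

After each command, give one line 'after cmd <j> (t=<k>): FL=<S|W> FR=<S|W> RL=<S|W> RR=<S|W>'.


after cmd 1 (t=25): FL=S FR=S RL=S RR=S
after cmd 2 (t=37): FL=S FR=S RL=S RR=S
after cmd 3 (t=38): FL=S FR=S RL=S RR=S
after cmd 4 (t=62): FL=S FR=S RL=S RR=S
after cmd 5 (t=72): FL=S FR=S RL=S RR=S

start t=11: FL=S FR=W RL=W RR=S
cmd 1: advance +14 → t=25, phase=(1,13,13,1) → FL=S FR=S RL=S RR=S
cmd 2: advance +12 → t=37, phase=(13,1,1,13) → FL=S FR=S RL=S RR=S
cmd 3: advance +1 → t=38, phase=(14,2,2,14) → FL=S FR=S RL=S RR=S
cmd 4: advance +24 → t=62, phase=(14,2,2,14) → FL=S FR=S RL=S RR=S
cmd 5: advance +10 → t=72, phase=(0,12,12,0) → FL=S FR=S RL=S RR=S


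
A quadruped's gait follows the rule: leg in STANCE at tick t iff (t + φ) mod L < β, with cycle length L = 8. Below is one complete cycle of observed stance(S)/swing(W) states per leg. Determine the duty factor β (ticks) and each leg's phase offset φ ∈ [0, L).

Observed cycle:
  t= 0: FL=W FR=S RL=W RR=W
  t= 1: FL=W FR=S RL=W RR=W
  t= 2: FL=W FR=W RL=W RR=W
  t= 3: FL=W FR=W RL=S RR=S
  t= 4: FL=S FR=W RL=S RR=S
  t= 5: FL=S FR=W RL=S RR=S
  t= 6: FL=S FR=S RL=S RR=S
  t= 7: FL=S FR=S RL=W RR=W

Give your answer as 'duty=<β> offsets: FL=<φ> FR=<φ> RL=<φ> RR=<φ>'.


duty β = stance ticks per leg = 4
FL: stance ticks = 4; W→S at t=4 → φ=4
FR: stance ticks = 4; W→S at t=6 → φ=2
RL: stance ticks = 4; W→S at t=3 → φ=5
RR: stance ticks = 4; W→S at t=3 → φ=5

duty=4 offsets: FL=4 FR=2 RL=5 RR=5


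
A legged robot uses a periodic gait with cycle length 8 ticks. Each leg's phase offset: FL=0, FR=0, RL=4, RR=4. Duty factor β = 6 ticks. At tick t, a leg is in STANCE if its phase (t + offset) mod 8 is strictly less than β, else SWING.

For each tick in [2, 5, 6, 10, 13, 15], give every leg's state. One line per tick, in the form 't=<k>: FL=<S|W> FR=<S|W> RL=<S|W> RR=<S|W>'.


t=2: phase=(2,2,6,6) vs β=6 → FL=S FR=S RL=W RR=W
t=5: phase=(5,5,1,1) vs β=6 → FL=S FR=S RL=S RR=S
t=6: phase=(6,6,2,2) vs β=6 → FL=W FR=W RL=S RR=S
t=10: phase=(2,2,6,6) vs β=6 → FL=S FR=S RL=W RR=W
t=13: phase=(5,5,1,1) vs β=6 → FL=S FR=S RL=S RR=S
t=15: phase=(7,7,3,3) vs β=6 → FL=W FR=W RL=S RR=S

t=2: FL=S FR=S RL=W RR=W
t=5: FL=S FR=S RL=S RR=S
t=6: FL=W FR=W RL=S RR=S
t=10: FL=S FR=S RL=W RR=W
t=13: FL=S FR=S RL=S RR=S
t=15: FL=W FR=W RL=S RR=S


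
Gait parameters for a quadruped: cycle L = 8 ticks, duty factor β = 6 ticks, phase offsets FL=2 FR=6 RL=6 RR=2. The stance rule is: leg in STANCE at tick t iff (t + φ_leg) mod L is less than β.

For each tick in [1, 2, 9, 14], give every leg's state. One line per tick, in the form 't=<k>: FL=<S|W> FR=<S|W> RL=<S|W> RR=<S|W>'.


t=1: FL=S FR=W RL=W RR=S
t=2: FL=S FR=S RL=S RR=S
t=9: FL=S FR=W RL=W RR=S
t=14: FL=S FR=S RL=S RR=S

t=1: phase=(3,7,7,3) vs β=6 → FL=S FR=W RL=W RR=S
t=2: phase=(4,0,0,4) vs β=6 → FL=S FR=S RL=S RR=S
t=9: phase=(3,7,7,3) vs β=6 → FL=S FR=W RL=W RR=S
t=14: phase=(0,4,4,0) vs β=6 → FL=S FR=S RL=S RR=S


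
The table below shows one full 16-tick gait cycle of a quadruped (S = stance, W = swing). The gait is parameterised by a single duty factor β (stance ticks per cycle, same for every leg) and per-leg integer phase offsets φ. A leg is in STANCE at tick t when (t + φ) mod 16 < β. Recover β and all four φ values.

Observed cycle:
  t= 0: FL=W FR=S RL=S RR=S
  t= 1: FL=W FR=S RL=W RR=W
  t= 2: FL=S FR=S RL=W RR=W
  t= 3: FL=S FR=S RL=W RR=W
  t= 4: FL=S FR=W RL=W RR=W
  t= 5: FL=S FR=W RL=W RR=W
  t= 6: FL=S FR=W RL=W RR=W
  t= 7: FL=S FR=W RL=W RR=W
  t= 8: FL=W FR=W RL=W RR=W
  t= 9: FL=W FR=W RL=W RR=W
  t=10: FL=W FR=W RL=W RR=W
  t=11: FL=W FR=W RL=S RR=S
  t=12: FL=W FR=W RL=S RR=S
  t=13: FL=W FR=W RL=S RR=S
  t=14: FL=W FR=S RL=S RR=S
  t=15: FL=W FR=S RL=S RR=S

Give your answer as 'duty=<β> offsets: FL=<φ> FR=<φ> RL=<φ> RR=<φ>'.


duty=6 offsets: FL=14 FR=2 RL=5 RR=5

duty β = stance ticks per leg = 6
FL: stance ticks = 6; W→S at t=2 → φ=14
FR: stance ticks = 6; W→S at t=14 → φ=2
RL: stance ticks = 6; W→S at t=11 → φ=5
RR: stance ticks = 6; W→S at t=11 → φ=5


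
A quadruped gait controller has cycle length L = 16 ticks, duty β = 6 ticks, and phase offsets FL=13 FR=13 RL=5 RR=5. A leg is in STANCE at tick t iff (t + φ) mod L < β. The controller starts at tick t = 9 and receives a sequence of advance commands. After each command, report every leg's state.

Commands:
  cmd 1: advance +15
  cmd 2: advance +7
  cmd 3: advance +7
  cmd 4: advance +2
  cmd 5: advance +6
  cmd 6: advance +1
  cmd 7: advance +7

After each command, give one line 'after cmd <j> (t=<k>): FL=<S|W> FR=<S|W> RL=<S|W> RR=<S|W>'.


after cmd 1 (t=24): FL=S FR=S RL=W RR=W
after cmd 2 (t=31): FL=W FR=W RL=S RR=S
after cmd 3 (t=38): FL=S FR=S RL=W RR=W
after cmd 4 (t=40): FL=S FR=S RL=W RR=W
after cmd 5 (t=46): FL=W FR=W RL=S RR=S
after cmd 6 (t=47): FL=W FR=W RL=S RR=S
after cmd 7 (t=54): FL=S FR=S RL=W RR=W

start t=9: FL=W FR=W RL=W RR=W
cmd 1: advance +15 → t=24, phase=(5,5,13,13) → FL=S FR=S RL=W RR=W
cmd 2: advance +7 → t=31, phase=(12,12,4,4) → FL=W FR=W RL=S RR=S
cmd 3: advance +7 → t=38, phase=(3,3,11,11) → FL=S FR=S RL=W RR=W
cmd 4: advance +2 → t=40, phase=(5,5,13,13) → FL=S FR=S RL=W RR=W
cmd 5: advance +6 → t=46, phase=(11,11,3,3) → FL=W FR=W RL=S RR=S
cmd 6: advance +1 → t=47, phase=(12,12,4,4) → FL=W FR=W RL=S RR=S
cmd 7: advance +7 → t=54, phase=(3,3,11,11) → FL=S FR=S RL=W RR=W


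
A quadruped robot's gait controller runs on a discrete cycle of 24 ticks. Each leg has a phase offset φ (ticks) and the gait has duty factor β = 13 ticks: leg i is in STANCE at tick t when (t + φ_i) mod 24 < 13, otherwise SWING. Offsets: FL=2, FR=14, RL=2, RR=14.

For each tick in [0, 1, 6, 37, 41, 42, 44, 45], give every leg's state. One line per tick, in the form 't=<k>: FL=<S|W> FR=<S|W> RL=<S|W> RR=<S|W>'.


t=0: phase=(2,14,2,14) vs β=13 → FL=S FR=W RL=S RR=W
t=1: phase=(3,15,3,15) vs β=13 → FL=S FR=W RL=S RR=W
t=6: phase=(8,20,8,20) vs β=13 → FL=S FR=W RL=S RR=W
t=37: phase=(15,3,15,3) vs β=13 → FL=W FR=S RL=W RR=S
t=41: phase=(19,7,19,7) vs β=13 → FL=W FR=S RL=W RR=S
t=42: phase=(20,8,20,8) vs β=13 → FL=W FR=S RL=W RR=S
t=44: phase=(22,10,22,10) vs β=13 → FL=W FR=S RL=W RR=S
t=45: phase=(23,11,23,11) vs β=13 → FL=W FR=S RL=W RR=S

t=0: FL=S FR=W RL=S RR=W
t=1: FL=S FR=W RL=S RR=W
t=6: FL=S FR=W RL=S RR=W
t=37: FL=W FR=S RL=W RR=S
t=41: FL=W FR=S RL=W RR=S
t=42: FL=W FR=S RL=W RR=S
t=44: FL=W FR=S RL=W RR=S
t=45: FL=W FR=S RL=W RR=S


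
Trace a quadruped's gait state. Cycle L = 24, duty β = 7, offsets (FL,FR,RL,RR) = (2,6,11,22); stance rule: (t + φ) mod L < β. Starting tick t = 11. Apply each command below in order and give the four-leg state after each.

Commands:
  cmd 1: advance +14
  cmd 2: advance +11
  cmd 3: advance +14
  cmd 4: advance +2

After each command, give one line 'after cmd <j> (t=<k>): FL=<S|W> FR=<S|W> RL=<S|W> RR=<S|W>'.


start t=11: FL=W FR=W RL=W RR=W
cmd 1: advance +14 → t=25, phase=(3,7,12,23) → FL=S FR=W RL=W RR=W
cmd 2: advance +11 → t=36, phase=(14,18,23,10) → FL=W FR=W RL=W RR=W
cmd 3: advance +14 → t=50, phase=(4,8,13,0) → FL=S FR=W RL=W RR=S
cmd 4: advance +2 → t=52, phase=(6,10,15,2) → FL=S FR=W RL=W RR=S

after cmd 1 (t=25): FL=S FR=W RL=W RR=W
after cmd 2 (t=36): FL=W FR=W RL=W RR=W
after cmd 3 (t=50): FL=S FR=W RL=W RR=S
after cmd 4 (t=52): FL=S FR=W RL=W RR=S


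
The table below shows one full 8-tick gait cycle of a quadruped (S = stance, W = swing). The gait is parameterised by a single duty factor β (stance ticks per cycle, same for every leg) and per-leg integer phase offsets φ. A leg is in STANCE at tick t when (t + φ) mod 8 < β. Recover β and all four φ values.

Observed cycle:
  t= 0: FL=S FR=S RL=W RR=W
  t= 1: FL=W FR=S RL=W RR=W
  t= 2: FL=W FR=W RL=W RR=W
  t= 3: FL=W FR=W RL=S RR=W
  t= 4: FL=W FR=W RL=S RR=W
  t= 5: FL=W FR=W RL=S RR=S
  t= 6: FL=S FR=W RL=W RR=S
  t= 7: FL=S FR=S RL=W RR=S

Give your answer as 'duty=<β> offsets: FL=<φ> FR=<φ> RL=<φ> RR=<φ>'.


duty β = stance ticks per leg = 3
FL: stance ticks = 3; W→S at t=6 → φ=2
FR: stance ticks = 3; W→S at t=7 → φ=1
RL: stance ticks = 3; W→S at t=3 → φ=5
RR: stance ticks = 3; W→S at t=5 → φ=3

duty=3 offsets: FL=2 FR=1 RL=5 RR=3


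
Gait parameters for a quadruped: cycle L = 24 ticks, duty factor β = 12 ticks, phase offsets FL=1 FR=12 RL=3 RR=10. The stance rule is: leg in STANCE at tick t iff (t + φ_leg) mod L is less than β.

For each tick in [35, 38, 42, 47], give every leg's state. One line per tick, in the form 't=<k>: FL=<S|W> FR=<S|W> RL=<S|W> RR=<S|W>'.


t=35: FL=W FR=W RL=W RR=W
t=38: FL=W FR=S RL=W RR=S
t=42: FL=W FR=S RL=W RR=S
t=47: FL=S FR=S RL=S RR=S

t=35: phase=(12,23,14,21) vs β=12 → FL=W FR=W RL=W RR=W
t=38: phase=(15,2,17,0) vs β=12 → FL=W FR=S RL=W RR=S
t=42: phase=(19,6,21,4) vs β=12 → FL=W FR=S RL=W RR=S
t=47: phase=(0,11,2,9) vs β=12 → FL=S FR=S RL=S RR=S


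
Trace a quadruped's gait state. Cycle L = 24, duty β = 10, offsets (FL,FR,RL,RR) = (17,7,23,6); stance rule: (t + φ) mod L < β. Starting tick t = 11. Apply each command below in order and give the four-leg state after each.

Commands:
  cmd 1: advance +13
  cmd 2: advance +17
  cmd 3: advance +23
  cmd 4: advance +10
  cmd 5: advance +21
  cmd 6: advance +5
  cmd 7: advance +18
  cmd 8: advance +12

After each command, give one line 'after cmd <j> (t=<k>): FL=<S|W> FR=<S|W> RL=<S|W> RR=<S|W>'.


after cmd 1 (t=24): FL=W FR=S RL=W RR=S
after cmd 2 (t=41): FL=W FR=S RL=W RR=W
after cmd 3 (t=64): FL=S FR=W RL=W RR=W
after cmd 4 (t=74): FL=W FR=S RL=S RR=S
after cmd 5 (t=95): FL=W FR=S RL=W RR=S
after cmd 6 (t=100): FL=W FR=W RL=S RR=W
after cmd 7 (t=118): FL=W FR=S RL=W RR=S
after cmd 8 (t=130): FL=S FR=W RL=S RR=W

start t=11: FL=S FR=W RL=W RR=W
cmd 1: advance +13 → t=24, phase=(17,7,23,6) → FL=W FR=S RL=W RR=S
cmd 2: advance +17 → t=41, phase=(10,0,16,23) → FL=W FR=S RL=W RR=W
cmd 3: advance +23 → t=64, phase=(9,23,15,22) → FL=S FR=W RL=W RR=W
cmd 4: advance +10 → t=74, phase=(19,9,1,8) → FL=W FR=S RL=S RR=S
cmd 5: advance +21 → t=95, phase=(16,6,22,5) → FL=W FR=S RL=W RR=S
cmd 6: advance +5 → t=100, phase=(21,11,3,10) → FL=W FR=W RL=S RR=W
cmd 7: advance +18 → t=118, phase=(15,5,21,4) → FL=W FR=S RL=W RR=S
cmd 8: advance +12 → t=130, phase=(3,17,9,16) → FL=S FR=W RL=S RR=W


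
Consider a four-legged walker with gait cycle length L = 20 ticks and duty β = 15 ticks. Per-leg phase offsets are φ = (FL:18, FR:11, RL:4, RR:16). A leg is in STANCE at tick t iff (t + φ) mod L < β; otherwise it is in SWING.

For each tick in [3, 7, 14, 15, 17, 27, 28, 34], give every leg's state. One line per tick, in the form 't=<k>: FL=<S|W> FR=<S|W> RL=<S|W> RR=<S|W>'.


t=3: FL=S FR=S RL=S RR=W
t=7: FL=S FR=W RL=S RR=S
t=14: FL=S FR=S RL=W RR=S
t=15: FL=S FR=S RL=W RR=S
t=17: FL=W FR=S RL=S RR=S
t=27: FL=S FR=W RL=S RR=S
t=28: FL=S FR=W RL=S RR=S
t=34: FL=S FR=S RL=W RR=S

t=3: phase=(1,14,7,19) vs β=15 → FL=S FR=S RL=S RR=W
t=7: phase=(5,18,11,3) vs β=15 → FL=S FR=W RL=S RR=S
t=14: phase=(12,5,18,10) vs β=15 → FL=S FR=S RL=W RR=S
t=15: phase=(13,6,19,11) vs β=15 → FL=S FR=S RL=W RR=S
t=17: phase=(15,8,1,13) vs β=15 → FL=W FR=S RL=S RR=S
t=27: phase=(5,18,11,3) vs β=15 → FL=S FR=W RL=S RR=S
t=28: phase=(6,19,12,4) vs β=15 → FL=S FR=W RL=S RR=S
t=34: phase=(12,5,18,10) vs β=15 → FL=S FR=S RL=W RR=S


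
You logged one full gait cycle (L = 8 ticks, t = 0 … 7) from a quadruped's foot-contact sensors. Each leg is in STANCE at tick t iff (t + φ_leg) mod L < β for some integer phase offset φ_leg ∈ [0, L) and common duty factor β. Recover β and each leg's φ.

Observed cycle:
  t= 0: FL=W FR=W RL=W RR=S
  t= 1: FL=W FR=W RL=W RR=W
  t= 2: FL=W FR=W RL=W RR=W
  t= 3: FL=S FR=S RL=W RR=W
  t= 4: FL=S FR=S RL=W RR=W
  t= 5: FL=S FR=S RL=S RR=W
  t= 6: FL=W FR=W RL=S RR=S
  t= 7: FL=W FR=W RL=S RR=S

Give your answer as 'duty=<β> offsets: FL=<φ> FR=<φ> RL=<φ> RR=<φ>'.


duty=3 offsets: FL=5 FR=5 RL=3 RR=2

duty β = stance ticks per leg = 3
FL: stance ticks = 3; W→S at t=3 → φ=5
FR: stance ticks = 3; W→S at t=3 → φ=5
RL: stance ticks = 3; W→S at t=5 → φ=3
RR: stance ticks = 3; W→S at t=6 → φ=2


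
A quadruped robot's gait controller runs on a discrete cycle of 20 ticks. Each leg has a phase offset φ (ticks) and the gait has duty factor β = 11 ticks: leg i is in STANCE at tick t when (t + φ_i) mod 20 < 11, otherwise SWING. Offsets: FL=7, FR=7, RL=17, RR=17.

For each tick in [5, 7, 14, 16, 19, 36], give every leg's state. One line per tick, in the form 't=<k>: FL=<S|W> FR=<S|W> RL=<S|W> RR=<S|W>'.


t=5: phase=(12,12,2,2) vs β=11 → FL=W FR=W RL=S RR=S
t=7: phase=(14,14,4,4) vs β=11 → FL=W FR=W RL=S RR=S
t=14: phase=(1,1,11,11) vs β=11 → FL=S FR=S RL=W RR=W
t=16: phase=(3,3,13,13) vs β=11 → FL=S FR=S RL=W RR=W
t=19: phase=(6,6,16,16) vs β=11 → FL=S FR=S RL=W RR=W
t=36: phase=(3,3,13,13) vs β=11 → FL=S FR=S RL=W RR=W

t=5: FL=W FR=W RL=S RR=S
t=7: FL=W FR=W RL=S RR=S
t=14: FL=S FR=S RL=W RR=W
t=16: FL=S FR=S RL=W RR=W
t=19: FL=S FR=S RL=W RR=W
t=36: FL=S FR=S RL=W RR=W


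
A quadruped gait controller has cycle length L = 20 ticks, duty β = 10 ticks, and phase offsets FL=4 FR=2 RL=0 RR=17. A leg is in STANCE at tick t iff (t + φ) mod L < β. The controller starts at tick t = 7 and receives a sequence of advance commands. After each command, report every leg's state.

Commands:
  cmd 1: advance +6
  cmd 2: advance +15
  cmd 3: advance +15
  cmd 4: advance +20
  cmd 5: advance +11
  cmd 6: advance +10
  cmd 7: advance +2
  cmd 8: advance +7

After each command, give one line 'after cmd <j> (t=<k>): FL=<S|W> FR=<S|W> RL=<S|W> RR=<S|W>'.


after cmd 1 (t=13): FL=W FR=W RL=W RR=W
after cmd 2 (t=28): FL=W FR=W RL=S RR=S
after cmd 3 (t=43): FL=S FR=S RL=S RR=S
after cmd 4 (t=63): FL=S FR=S RL=S RR=S
after cmd 5 (t=74): FL=W FR=W RL=W RR=W
after cmd 6 (t=84): FL=S FR=S RL=S RR=S
after cmd 7 (t=86): FL=W FR=S RL=S RR=S
after cmd 8 (t=93): FL=W FR=W RL=W RR=W

start t=7: FL=W FR=S RL=S RR=S
cmd 1: advance +6 → t=13, phase=(17,15,13,10) → FL=W FR=W RL=W RR=W
cmd 2: advance +15 → t=28, phase=(12,10,8,5) → FL=W FR=W RL=S RR=S
cmd 3: advance +15 → t=43, phase=(7,5,3,0) → FL=S FR=S RL=S RR=S
cmd 4: advance +20 → t=63, phase=(7,5,3,0) → FL=S FR=S RL=S RR=S
cmd 5: advance +11 → t=74, phase=(18,16,14,11) → FL=W FR=W RL=W RR=W
cmd 6: advance +10 → t=84, phase=(8,6,4,1) → FL=S FR=S RL=S RR=S
cmd 7: advance +2 → t=86, phase=(10,8,6,3) → FL=W FR=S RL=S RR=S
cmd 8: advance +7 → t=93, phase=(17,15,13,10) → FL=W FR=W RL=W RR=W


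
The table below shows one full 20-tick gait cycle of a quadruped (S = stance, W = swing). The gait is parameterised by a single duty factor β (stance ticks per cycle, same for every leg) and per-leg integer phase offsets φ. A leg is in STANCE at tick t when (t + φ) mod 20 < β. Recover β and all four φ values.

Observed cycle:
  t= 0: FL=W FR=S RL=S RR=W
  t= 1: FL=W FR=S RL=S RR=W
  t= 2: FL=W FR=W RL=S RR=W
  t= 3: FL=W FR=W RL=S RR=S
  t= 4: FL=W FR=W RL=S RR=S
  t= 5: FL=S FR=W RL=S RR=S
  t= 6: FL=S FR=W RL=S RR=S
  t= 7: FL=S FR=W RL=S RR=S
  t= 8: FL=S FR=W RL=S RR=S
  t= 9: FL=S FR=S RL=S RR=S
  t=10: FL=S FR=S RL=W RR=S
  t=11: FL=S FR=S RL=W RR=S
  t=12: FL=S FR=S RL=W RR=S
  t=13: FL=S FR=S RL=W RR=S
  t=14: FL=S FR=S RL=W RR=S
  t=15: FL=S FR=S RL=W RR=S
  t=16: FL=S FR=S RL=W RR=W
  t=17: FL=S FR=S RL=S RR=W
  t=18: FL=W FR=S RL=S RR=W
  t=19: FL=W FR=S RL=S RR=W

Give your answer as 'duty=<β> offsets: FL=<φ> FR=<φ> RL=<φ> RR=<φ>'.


duty β = stance ticks per leg = 13
FL: stance ticks = 13; W→S at t=5 → φ=15
FR: stance ticks = 13; W→S at t=9 → φ=11
RL: stance ticks = 13; W→S at t=17 → φ=3
RR: stance ticks = 13; W→S at t=3 → φ=17

duty=13 offsets: FL=15 FR=11 RL=3 RR=17


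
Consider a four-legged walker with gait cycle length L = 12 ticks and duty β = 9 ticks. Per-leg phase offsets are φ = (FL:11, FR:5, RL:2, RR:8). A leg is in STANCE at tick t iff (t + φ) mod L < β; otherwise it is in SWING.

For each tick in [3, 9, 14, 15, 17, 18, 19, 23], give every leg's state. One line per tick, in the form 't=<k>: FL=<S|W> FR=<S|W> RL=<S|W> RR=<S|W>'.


t=3: FL=S FR=S RL=S RR=W
t=9: FL=S FR=S RL=W RR=S
t=14: FL=S FR=S RL=S RR=W
t=15: FL=S FR=S RL=S RR=W
t=17: FL=S FR=W RL=S RR=S
t=18: FL=S FR=W RL=S RR=S
t=19: FL=S FR=S RL=W RR=S
t=23: FL=W FR=S RL=S RR=S

t=3: phase=(2,8,5,11) vs β=9 → FL=S FR=S RL=S RR=W
t=9: phase=(8,2,11,5) vs β=9 → FL=S FR=S RL=W RR=S
t=14: phase=(1,7,4,10) vs β=9 → FL=S FR=S RL=S RR=W
t=15: phase=(2,8,5,11) vs β=9 → FL=S FR=S RL=S RR=W
t=17: phase=(4,10,7,1) vs β=9 → FL=S FR=W RL=S RR=S
t=18: phase=(5,11,8,2) vs β=9 → FL=S FR=W RL=S RR=S
t=19: phase=(6,0,9,3) vs β=9 → FL=S FR=S RL=W RR=S
t=23: phase=(10,4,1,7) vs β=9 → FL=W FR=S RL=S RR=S


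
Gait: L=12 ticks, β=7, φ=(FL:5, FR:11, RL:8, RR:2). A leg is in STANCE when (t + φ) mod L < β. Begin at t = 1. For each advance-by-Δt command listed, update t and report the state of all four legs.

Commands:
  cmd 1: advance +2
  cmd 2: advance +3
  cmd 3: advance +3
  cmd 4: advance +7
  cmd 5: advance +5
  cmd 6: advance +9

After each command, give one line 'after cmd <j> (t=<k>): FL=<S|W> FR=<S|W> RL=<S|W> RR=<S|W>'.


start t=1: FL=S FR=S RL=W RR=S
cmd 1: advance +2 → t=3, phase=(8,2,11,5) → FL=W FR=S RL=W RR=S
cmd 2: advance +3 → t=6, phase=(11,5,2,8) → FL=W FR=S RL=S RR=W
cmd 3: advance +3 → t=9, phase=(2,8,5,11) → FL=S FR=W RL=S RR=W
cmd 4: advance +7 → t=16, phase=(9,3,0,6) → FL=W FR=S RL=S RR=S
cmd 5: advance +5 → t=21, phase=(2,8,5,11) → FL=S FR=W RL=S RR=W
cmd 6: advance +9 → t=30, phase=(11,5,2,8) → FL=W FR=S RL=S RR=W

after cmd 1 (t=3): FL=W FR=S RL=W RR=S
after cmd 2 (t=6): FL=W FR=S RL=S RR=W
after cmd 3 (t=9): FL=S FR=W RL=S RR=W
after cmd 4 (t=16): FL=W FR=S RL=S RR=S
after cmd 5 (t=21): FL=S FR=W RL=S RR=W
after cmd 6 (t=30): FL=W FR=S RL=S RR=W


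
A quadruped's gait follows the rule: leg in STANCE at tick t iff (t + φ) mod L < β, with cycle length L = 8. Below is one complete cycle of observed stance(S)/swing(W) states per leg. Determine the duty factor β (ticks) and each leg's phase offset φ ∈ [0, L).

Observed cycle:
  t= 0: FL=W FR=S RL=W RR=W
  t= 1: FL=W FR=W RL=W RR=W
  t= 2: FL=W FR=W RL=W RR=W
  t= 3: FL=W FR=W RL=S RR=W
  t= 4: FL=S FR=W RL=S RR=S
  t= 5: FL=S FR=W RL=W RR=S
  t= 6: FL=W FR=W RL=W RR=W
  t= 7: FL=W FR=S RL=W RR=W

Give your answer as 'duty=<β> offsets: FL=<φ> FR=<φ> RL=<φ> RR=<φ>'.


duty=2 offsets: FL=4 FR=1 RL=5 RR=4

duty β = stance ticks per leg = 2
FL: stance ticks = 2; W→S at t=4 → φ=4
FR: stance ticks = 2; W→S at t=7 → φ=1
RL: stance ticks = 2; W→S at t=3 → φ=5
RR: stance ticks = 2; W→S at t=4 → φ=4


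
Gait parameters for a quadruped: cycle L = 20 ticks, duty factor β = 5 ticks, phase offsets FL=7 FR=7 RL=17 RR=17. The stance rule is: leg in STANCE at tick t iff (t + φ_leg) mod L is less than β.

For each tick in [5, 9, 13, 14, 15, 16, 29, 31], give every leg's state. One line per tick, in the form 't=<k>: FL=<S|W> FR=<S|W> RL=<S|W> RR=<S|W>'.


t=5: FL=W FR=W RL=S RR=S
t=9: FL=W FR=W RL=W RR=W
t=13: FL=S FR=S RL=W RR=W
t=14: FL=S FR=S RL=W RR=W
t=15: FL=S FR=S RL=W RR=W
t=16: FL=S FR=S RL=W RR=W
t=29: FL=W FR=W RL=W RR=W
t=31: FL=W FR=W RL=W RR=W

t=5: phase=(12,12,2,2) vs β=5 → FL=W FR=W RL=S RR=S
t=9: phase=(16,16,6,6) vs β=5 → FL=W FR=W RL=W RR=W
t=13: phase=(0,0,10,10) vs β=5 → FL=S FR=S RL=W RR=W
t=14: phase=(1,1,11,11) vs β=5 → FL=S FR=S RL=W RR=W
t=15: phase=(2,2,12,12) vs β=5 → FL=S FR=S RL=W RR=W
t=16: phase=(3,3,13,13) vs β=5 → FL=S FR=S RL=W RR=W
t=29: phase=(16,16,6,6) vs β=5 → FL=W FR=W RL=W RR=W
t=31: phase=(18,18,8,8) vs β=5 → FL=W FR=W RL=W RR=W


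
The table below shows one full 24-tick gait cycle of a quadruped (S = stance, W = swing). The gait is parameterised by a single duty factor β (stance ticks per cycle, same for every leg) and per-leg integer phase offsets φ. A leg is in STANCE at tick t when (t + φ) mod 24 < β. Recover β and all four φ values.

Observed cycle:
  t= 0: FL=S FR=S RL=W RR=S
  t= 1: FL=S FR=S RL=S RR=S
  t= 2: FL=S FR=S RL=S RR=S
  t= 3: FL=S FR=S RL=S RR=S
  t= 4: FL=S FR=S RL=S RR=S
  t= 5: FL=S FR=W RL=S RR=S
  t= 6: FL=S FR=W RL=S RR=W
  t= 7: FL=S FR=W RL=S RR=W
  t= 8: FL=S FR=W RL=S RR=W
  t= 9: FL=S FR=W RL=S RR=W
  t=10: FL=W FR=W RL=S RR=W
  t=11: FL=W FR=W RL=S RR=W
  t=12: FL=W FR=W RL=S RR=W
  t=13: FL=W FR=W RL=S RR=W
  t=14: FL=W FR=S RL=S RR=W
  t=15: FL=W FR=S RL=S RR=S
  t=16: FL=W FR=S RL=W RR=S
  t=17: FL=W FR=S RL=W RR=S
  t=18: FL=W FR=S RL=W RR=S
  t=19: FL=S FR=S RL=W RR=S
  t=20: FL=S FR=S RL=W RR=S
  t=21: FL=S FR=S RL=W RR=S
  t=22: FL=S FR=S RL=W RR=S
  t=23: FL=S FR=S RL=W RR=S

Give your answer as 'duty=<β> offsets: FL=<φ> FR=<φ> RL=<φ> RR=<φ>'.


duty=15 offsets: FL=5 FR=10 RL=23 RR=9

duty β = stance ticks per leg = 15
FL: stance ticks = 15; W→S at t=19 → φ=5
FR: stance ticks = 15; W→S at t=14 → φ=10
RL: stance ticks = 15; W→S at t=1 → φ=23
RR: stance ticks = 15; W→S at t=15 → φ=9


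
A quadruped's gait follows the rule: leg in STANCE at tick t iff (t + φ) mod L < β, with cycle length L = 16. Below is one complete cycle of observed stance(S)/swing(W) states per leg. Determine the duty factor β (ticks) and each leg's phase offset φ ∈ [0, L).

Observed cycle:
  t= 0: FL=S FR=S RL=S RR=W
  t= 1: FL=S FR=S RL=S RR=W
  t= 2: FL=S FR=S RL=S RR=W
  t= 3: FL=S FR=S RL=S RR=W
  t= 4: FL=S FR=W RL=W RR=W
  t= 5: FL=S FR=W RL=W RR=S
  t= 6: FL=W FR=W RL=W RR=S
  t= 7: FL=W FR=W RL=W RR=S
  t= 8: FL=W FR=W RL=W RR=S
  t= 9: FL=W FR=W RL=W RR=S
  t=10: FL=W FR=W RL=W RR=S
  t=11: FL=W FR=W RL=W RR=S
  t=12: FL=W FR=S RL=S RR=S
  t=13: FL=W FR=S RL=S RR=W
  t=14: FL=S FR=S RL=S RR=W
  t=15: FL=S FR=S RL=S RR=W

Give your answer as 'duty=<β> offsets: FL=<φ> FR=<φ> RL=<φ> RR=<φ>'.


duty β = stance ticks per leg = 8
FL: stance ticks = 8; W→S at t=14 → φ=2
FR: stance ticks = 8; W→S at t=12 → φ=4
RL: stance ticks = 8; W→S at t=12 → φ=4
RR: stance ticks = 8; W→S at t=5 → φ=11

duty=8 offsets: FL=2 FR=4 RL=4 RR=11


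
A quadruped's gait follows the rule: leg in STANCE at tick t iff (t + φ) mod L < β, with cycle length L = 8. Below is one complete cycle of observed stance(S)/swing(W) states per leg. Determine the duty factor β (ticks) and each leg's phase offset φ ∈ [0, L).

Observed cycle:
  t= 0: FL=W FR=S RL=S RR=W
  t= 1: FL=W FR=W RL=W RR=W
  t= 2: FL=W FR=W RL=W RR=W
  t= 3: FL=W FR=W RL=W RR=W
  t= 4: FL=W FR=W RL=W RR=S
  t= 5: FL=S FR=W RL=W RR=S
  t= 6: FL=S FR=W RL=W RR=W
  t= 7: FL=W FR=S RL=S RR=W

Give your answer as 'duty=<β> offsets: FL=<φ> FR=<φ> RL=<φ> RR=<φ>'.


duty=2 offsets: FL=3 FR=1 RL=1 RR=4

duty β = stance ticks per leg = 2
FL: stance ticks = 2; W→S at t=5 → φ=3
FR: stance ticks = 2; W→S at t=7 → φ=1
RL: stance ticks = 2; W→S at t=7 → φ=1
RR: stance ticks = 2; W→S at t=4 → φ=4


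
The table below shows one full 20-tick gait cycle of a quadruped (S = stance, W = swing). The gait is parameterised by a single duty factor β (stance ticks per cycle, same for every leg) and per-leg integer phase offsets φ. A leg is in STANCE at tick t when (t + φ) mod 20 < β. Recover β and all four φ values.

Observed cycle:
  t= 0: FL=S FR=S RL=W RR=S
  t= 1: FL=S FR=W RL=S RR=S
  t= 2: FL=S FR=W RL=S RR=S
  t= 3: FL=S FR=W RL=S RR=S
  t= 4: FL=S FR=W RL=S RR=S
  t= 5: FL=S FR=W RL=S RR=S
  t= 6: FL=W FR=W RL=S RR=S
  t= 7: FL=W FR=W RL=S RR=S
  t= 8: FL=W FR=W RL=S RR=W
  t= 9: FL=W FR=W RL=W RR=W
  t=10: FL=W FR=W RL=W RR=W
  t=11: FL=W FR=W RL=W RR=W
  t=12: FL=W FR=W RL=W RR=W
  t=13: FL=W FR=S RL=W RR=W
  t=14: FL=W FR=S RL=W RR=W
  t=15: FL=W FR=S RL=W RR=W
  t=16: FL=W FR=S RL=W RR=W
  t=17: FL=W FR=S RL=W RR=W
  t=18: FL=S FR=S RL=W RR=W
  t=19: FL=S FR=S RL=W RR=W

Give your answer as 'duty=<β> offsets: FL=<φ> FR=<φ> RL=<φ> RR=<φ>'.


duty=8 offsets: FL=2 FR=7 RL=19 RR=0

duty β = stance ticks per leg = 8
FL: stance ticks = 8; W→S at t=18 → φ=2
FR: stance ticks = 8; W→S at t=13 → φ=7
RL: stance ticks = 8; W→S at t=1 → φ=19
RR: stance ticks = 8; W→S at t=0 → φ=0


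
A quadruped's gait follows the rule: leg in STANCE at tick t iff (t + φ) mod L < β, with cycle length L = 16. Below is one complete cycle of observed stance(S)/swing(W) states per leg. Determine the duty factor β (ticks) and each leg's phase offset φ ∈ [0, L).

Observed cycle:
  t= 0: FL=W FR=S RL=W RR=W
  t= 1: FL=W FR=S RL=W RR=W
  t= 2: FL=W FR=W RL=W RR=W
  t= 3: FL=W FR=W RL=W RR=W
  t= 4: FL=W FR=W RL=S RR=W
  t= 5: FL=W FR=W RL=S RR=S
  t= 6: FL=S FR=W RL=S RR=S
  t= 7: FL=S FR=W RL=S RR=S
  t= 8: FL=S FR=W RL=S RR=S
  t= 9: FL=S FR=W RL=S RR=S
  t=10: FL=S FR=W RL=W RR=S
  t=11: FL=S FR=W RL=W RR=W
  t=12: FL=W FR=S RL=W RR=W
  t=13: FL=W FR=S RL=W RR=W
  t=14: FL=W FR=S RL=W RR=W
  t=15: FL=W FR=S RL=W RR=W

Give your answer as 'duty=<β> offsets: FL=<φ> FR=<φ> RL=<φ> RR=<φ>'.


duty=6 offsets: FL=10 FR=4 RL=12 RR=11

duty β = stance ticks per leg = 6
FL: stance ticks = 6; W→S at t=6 → φ=10
FR: stance ticks = 6; W→S at t=12 → φ=4
RL: stance ticks = 6; W→S at t=4 → φ=12
RR: stance ticks = 6; W→S at t=5 → φ=11
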